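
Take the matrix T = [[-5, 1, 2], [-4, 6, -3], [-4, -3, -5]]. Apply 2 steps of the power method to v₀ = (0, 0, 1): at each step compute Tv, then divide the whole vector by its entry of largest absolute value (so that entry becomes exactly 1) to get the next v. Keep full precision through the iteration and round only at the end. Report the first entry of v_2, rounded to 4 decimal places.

-0.8846

Tv0 = (2.00000, -3.00000, -5.00000); divide by -5.00000 → v1 = (-0.40000, 0.60000, 1.00000)
Tv1 = (4.60000, 2.20000, -5.20000); divide by -5.20000 → v2 = (-0.88462, -0.42308, 1.00000)
Requested entry of v2: -23/26 = -0.8846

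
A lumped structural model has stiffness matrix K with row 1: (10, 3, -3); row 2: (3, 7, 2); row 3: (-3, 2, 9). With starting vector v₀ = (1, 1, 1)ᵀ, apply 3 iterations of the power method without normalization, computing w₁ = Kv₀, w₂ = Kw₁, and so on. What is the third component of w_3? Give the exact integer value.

518

w1 = Kv₀ = (10, 12, 8)
w2 = Kw1 = (112, 130, 66)
w3 = Kw2 = (1312, 1378, 518)
The requested component of w3 is 518.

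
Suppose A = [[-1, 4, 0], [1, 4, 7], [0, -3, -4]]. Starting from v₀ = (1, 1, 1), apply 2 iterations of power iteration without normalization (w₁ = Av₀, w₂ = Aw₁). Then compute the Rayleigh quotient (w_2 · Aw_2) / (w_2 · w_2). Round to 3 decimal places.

w1 = Av₀ = ((-1)·1 + 4·1 + 0·1; 1·1 + 4·1 + 7·1; 0·1 + (-3)·1 + (-4)·1) = (3, 12, -7)
w2 = Aw1 = ((-1)·3 + 4·12 + 0·(-7); 1·3 + 4·12 + 7·(-7); 0·3 + (-3)·12 + (-4)·(-7)) = (45, 2, -8)
Aw2 = (-37, -3, 26)
w2·Aw2 = 45·(-37) + 2·(-3) + (-8)·26 = -1879; w2·w2 = 45·45 + 2·2 + (-8)·(-8) = 2093
λ ≈ -1879/2093 = -0.898

-0.898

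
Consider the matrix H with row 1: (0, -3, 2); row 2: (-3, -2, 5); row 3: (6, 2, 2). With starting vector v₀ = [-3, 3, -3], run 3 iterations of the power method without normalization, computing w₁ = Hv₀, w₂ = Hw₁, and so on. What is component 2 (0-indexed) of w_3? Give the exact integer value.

w1 = Hv₀ = (-15, -12, -18)
w2 = Hw1 = (0, -21, -150)
w3 = Hw2 = (-237, -708, -342)
The requested component of w3 is -342.

-342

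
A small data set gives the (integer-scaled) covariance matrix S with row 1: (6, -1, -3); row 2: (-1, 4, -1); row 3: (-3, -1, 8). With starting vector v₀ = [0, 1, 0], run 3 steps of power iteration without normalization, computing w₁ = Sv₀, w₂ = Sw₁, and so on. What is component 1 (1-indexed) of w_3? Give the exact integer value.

-33

w1 = Sv₀ = (-1, 4, -1)
w2 = Sw1 = (-7, 18, -9)
w3 = Sw2 = (-33, 88, -69)
The requested component of w3 is -33.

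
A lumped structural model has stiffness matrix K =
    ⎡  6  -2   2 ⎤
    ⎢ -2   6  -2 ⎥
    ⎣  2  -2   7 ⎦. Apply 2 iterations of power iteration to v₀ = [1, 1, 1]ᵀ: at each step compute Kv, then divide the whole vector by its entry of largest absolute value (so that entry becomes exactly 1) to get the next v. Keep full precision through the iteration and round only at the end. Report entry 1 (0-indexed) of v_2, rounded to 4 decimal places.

Kv0 = (6.00000, 2.00000, 7.00000); divide by 7.00000 → v1 = (0.85714, 0.28571, 1.00000)
Kv1 = (6.57143, -2.00000, 8.14286); divide by 8.14286 → v2 = (0.80702, -0.24561, 1.00000)
Requested entry of v2: -14/57 = -0.2456

-0.2456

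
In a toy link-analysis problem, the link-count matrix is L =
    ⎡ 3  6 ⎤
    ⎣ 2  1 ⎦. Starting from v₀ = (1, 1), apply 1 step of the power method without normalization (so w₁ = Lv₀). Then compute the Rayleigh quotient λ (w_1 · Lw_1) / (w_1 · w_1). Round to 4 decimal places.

w1 = Lv₀ = (3·1 + 6·1; 2·1 + 1·1) = (9, 3)
Lw1 = (45, 21)
w1·Lw1 = 9·45 + 3·21 = 468; w1·w1 = 9·9 + 3·3 = 90
λ ≈ 468/90 = 5.2000

5.2000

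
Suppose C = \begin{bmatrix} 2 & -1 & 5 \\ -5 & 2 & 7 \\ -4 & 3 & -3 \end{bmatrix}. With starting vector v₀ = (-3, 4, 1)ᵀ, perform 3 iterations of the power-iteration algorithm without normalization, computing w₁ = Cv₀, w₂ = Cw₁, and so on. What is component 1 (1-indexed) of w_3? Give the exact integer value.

133

w1 = Cv₀ = (2·(-3) + (-1)·4 + 5·1; (-5)·(-3) + 2·4 + 7·1; (-4)·(-3) + 3·4 + (-3)·1) = (-5, 30, 21)
w2 = Cw1 = (2·(-5) + (-1)·30 + 5·21; (-5)·(-5) + 2·30 + 7·21; (-4)·(-5) + 3·30 + (-3)·21) = (65, 232, 47)
w3 = Cw2 = (133, 468, 295)
The requested component of w3 is 133.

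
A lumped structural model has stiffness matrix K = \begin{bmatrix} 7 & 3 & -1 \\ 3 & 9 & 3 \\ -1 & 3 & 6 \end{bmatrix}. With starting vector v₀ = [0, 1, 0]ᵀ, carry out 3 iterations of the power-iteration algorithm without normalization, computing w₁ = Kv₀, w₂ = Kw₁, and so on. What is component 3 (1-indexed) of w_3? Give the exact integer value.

w1 = Kv₀ = (7·0 + 3·1 + (-1)·0; 3·0 + 9·1 + 3·0; (-1)·0 + 3·1 + 6·0) = (3, 9, 3)
w2 = Kw1 = (7·3 + 3·9 + (-1)·3; 3·3 + 9·9 + 3·3; (-1)·3 + 3·9 + 6·3) = (45, 99, 42)
w3 = Kw2 = (570, 1152, 504)
The requested component of w3 is 504.

504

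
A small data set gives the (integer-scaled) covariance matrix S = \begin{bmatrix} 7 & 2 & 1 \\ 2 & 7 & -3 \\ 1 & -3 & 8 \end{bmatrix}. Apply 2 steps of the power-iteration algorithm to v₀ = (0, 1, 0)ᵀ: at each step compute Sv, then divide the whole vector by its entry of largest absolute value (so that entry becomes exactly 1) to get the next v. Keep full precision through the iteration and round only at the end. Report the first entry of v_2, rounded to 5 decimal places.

0.40323

Sv0 = (2.000000, 7.000000, -3.000000); divide by 7.000000 → v1 = (0.285714, 1.000000, -0.428571)
Sv1 = (3.571429, 8.857143, -6.142857); divide by 8.857143 → v2 = (0.403226, 1.000000, -0.693548)
Requested entry of v2: 25/62 = 0.40323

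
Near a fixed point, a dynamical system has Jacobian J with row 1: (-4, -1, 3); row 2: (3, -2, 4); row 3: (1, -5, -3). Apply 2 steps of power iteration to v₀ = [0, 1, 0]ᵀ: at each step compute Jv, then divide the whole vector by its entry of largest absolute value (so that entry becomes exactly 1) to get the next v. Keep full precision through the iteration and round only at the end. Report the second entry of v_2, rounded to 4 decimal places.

-0.7917

Jv0 = (-1.00000, -2.00000, -5.00000); divide by -5.00000 → v1 = (0.20000, 0.40000, 1.00000)
Jv1 = (1.80000, 3.80000, -4.80000); divide by -4.80000 → v2 = (-0.37500, -0.79167, 1.00000)
Requested entry of v2: -19/24 = -0.7917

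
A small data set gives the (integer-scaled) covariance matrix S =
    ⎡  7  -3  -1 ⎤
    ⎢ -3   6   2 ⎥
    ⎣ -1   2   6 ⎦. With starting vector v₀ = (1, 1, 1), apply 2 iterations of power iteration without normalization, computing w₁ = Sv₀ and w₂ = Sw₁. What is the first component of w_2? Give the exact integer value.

-1

w1 = Sv₀ = (3, 5, 7)
w2 = Sw1 = (-1, 35, 49)
The requested component of w2 is -1.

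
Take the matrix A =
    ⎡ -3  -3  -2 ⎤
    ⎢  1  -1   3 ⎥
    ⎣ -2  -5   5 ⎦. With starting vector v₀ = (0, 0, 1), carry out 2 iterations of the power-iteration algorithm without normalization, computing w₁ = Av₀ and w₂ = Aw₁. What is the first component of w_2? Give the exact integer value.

w1 = Av₀ = ((-3)·0 + (-3)·0 + (-2)·1; 1·0 + (-1)·0 + 3·1; (-2)·0 + (-5)·0 + 5·1) = (-2, 3, 5)
w2 = Aw1 = ((-3)·(-2) + (-3)·3 + (-2)·5; 1·(-2) + (-1)·3 + 3·5; (-2)·(-2) + (-5)·3 + 5·5) = (-13, 10, 14)
The requested component of w2 is -13.

-13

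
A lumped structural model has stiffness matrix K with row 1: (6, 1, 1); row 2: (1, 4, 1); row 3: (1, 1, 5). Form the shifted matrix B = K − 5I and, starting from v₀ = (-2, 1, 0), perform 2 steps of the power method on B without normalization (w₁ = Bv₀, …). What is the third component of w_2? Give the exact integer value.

B = K − 5I has rows (1, 1, 1); (1, -1, 1); (1, 1, 0)
w1 = Bv₀ = (1·(-2) + 1·1 + 1·0; 1·(-2) + (-1)·1 + 1·0; 1·(-2) + 1·1 + 0·0) = (-1, -3, -1)
w2 = Bw1 = (1·(-1) + 1·(-3) + 1·(-1); 1·(-1) + (-1)·(-3) + 1·(-1); 1·(-1) + 1·(-3) + 0·(-1)) = (-5, 1, -4)
Requested component of w2: -4

-4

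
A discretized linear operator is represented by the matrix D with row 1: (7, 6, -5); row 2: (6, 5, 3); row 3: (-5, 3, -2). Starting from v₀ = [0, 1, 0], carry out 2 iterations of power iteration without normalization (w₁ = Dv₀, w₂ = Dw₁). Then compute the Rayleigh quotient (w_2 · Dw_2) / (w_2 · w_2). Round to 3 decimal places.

w1 = Dv₀ = (7·0 + 6·1 + (-5)·0; 6·0 + 5·1 + 3·0; (-5)·0 + 3·1 + (-2)·0) = (6, 5, 3)
w2 = Dw1 = (7·6 + 6·5 + (-5)·3; 6·6 + 5·5 + 3·3; (-5)·6 + 3·5 + (-2)·3) = (57, 70, -21)
Dw2 = (924, 629, -33)
w2·Dw2 = 57·924 + 70·629 + (-21)·(-33) = 97391; w2·w2 = 57·57 + 70·70 + (-21)·(-21) = 8590
λ ≈ 97391/8590 = 11.338

λ ≈ 11.338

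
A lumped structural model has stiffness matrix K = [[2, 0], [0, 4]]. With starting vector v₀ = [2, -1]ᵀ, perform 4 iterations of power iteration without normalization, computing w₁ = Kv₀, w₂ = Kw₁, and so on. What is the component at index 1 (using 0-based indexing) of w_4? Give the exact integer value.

w1 = Kv₀ = (2·2 + 0·(-1); 0·2 + 4·(-1)) = (4, -4)
w2 = Kw1 = (2·4 + 0·(-4); 0·4 + 4·(-4)) = (8, -16)
w3 = Kw2 = (16, -64)
w4 = Kw3 = (32, -256)
The requested component of w4 is -256.

-256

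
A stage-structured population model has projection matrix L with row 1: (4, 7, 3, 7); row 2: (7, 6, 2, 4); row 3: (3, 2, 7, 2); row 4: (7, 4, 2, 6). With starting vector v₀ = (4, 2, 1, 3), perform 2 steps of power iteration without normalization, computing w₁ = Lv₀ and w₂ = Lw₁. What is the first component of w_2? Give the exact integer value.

w1 = Lv₀ = (4·4 + 7·2 + 3·1 + 7·3; 7·4 + 6·2 + 2·1 + 4·3; 3·4 + 2·2 + 7·1 + 2·3; 7·4 + 4·2 + 2·1 + 6·3) = (54, 54, 29, 56)
w2 = Lw1 = (4·54 + 7·54 + 3·29 + 7·56; 7·54 + 6·54 + 2·29 + 4·56; 3·54 + 2·54 + 7·29 + 2·56; 7·54 + 4·54 + 2·29 + 6·56) = (1073, 984, 585, 988)
The requested component of w2 is 1073.

1073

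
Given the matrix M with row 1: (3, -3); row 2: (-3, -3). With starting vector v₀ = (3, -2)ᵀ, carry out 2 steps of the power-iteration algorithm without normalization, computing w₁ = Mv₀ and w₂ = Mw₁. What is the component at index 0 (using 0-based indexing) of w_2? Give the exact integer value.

w1 = Mv₀ = (15, -3)
w2 = Mw1 = (54, -36)
The requested component of w2 is 54.

54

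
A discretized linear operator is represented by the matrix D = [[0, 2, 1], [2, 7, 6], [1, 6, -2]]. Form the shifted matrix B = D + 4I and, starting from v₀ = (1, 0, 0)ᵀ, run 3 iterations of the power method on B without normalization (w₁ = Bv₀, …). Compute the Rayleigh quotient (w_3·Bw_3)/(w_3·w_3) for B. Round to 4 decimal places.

14.4275

B = D + 4I has rows (4, 2, 1); (2, 11, 6); (1, 6, 2)
w1 = Bv₀ = (4·1 + 2·0 + 1·0; 2·1 + 11·0 + 6·0; 1·1 + 6·0 + 2·0) = (4, 2, 1)
w2 = Bw1 = (4·4 + 2·2 + 1·1; 2·4 + 11·2 + 6·1; 1·4 + 6·2 + 2·1) = (21, 36, 18)
w3 = Bw2 = (174, 546, 273)
Bw3 = (2061, 7992, 3996)
w3·Bw3 = 5813154; w3·w3 = 402921; μ ≈ 5813154/402921 = 14.4275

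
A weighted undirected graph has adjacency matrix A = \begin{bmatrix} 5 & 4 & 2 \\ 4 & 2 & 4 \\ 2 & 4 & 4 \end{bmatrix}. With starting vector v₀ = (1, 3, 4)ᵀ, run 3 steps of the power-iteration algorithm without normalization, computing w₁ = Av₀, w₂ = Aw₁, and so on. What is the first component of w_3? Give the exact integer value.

3081

w1 = Av₀ = (25, 26, 30)
w2 = Aw1 = (289, 272, 274)
w3 = Aw2 = (3081, 2796, 2762)
The requested component of w3 is 3081.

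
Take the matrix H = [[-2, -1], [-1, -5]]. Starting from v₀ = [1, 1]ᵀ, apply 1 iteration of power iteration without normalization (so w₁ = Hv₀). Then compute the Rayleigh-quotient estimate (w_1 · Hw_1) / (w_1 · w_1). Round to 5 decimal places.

-5.20000

w1 = Hv₀ = (-3, -6)
Hw1 = (12, 33)
w1·Hw1 = (-3)·12 + (-6)·33 = -234; w1·w1 = (-3)·(-3) + (-6)·(-6) = 45
λ ≈ -234/45 = -5.20000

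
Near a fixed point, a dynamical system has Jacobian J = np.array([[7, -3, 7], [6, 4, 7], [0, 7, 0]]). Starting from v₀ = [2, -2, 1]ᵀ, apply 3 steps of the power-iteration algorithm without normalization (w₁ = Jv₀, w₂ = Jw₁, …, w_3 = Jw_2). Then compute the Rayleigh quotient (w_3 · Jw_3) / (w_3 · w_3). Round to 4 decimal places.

10.8873

w1 = Jv₀ = (27, 11, -14)
w2 = Jw1 = (58, 108, 77)
w3 = Jw2 = (621, 1319, 756)
Jw3 = (5682, 14294, 9233)
w3·Jw3 = 621·5682 + 1319·14294 + 756·9233 = 29362456; w3·w3 = 621·621 + 1319·1319 + 756·756 = 2696938
λ ≈ 29362456/2696938 = 10.8873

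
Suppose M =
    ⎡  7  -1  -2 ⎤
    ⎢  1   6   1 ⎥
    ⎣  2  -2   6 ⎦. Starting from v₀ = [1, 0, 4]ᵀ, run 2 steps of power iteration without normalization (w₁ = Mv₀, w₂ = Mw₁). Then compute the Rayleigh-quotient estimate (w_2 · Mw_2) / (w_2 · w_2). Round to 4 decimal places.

5.8627

w1 = Mv₀ = (7·1 + (-1)·0 + (-2)·4; 1·1 + 6·0 + 1·4; 2·1 + (-2)·0 + 6·4) = (-1, 5, 26)
w2 = Mw1 = (7·(-1) + (-1)·5 + (-2)·26; 1·(-1) + 6·5 + 1·26; 2·(-1) + (-2)·5 + 6·26) = (-64, 55, 144)
Mw2 = (-791, 410, 626)
w2·Mw2 = (-64)·(-791) + 55·410 + 144·626 = 163318; w2·w2 = (-64)·(-64) + 55·55 + 144·144 = 27857
λ ≈ 163318/27857 = 5.8627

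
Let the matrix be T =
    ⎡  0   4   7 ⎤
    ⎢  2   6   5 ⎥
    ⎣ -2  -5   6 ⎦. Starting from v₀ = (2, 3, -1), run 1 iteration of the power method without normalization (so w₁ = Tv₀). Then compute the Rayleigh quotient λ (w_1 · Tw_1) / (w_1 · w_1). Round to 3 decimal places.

λ ≈ 5.718

w1 = Tv₀ = (0·2 + 4·3 + 7·(-1); 2·2 + 6·3 + 5·(-1); (-2)·2 + (-5)·3 + 6·(-1)) = (5, 17, -25)
Tw1 = (-107, -13, -245)
w1·Tw1 = 5·(-107) + 17·(-13) + (-25)·(-245) = 5369; w1·w1 = 5·5 + 17·17 + (-25)·(-25) = 939
λ ≈ 5369/939 = 5.718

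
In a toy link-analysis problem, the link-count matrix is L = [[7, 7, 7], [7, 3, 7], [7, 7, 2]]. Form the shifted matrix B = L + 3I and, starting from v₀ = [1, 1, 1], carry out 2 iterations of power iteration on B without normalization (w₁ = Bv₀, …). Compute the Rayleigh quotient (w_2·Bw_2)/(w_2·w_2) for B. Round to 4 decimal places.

B = L + 3I has rows (10, 7, 7); (7, 6, 7); (7, 7, 5)
w1 = Bv₀ = (24, 20, 19)
w2 = Bw1 = (513, 421, 403)
Bw2 = (10898, 8938, 8553)
w2·Bw2 = 12800431; w2·w2 = 602819; μ ≈ 12800431/602819 = 21.2343

μ ≈ 21.2343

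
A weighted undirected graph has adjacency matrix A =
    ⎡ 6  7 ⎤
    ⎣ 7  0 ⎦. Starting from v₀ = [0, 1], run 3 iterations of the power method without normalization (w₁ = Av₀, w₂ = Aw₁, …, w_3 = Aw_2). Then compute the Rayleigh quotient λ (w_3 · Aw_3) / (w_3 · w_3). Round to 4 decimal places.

10.3827

w1 = Av₀ = (7, 0)
w2 = Aw1 = (42, 49)
w3 = Aw2 = (595, 294)
Aw3 = (5628, 4165)
w3·Aw3 = 595·5628 + 294·4165 = 4573170; w3·w3 = 595·595 + 294·294 = 440461
λ ≈ 4573170/440461 = 10.3827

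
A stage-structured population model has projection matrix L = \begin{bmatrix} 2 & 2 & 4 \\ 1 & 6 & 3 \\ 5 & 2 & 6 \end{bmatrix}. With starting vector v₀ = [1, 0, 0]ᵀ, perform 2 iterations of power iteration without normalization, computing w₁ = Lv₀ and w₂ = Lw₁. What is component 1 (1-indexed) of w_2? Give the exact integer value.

26

w1 = Lv₀ = (2·1 + 2·0 + 4·0; 1·1 + 6·0 + 3·0; 5·1 + 2·0 + 6·0) = (2, 1, 5)
w2 = Lw1 = (2·2 + 2·1 + 4·5; 1·2 + 6·1 + 3·5; 5·2 + 2·1 + 6·5) = (26, 23, 42)
The requested component of w2 is 26.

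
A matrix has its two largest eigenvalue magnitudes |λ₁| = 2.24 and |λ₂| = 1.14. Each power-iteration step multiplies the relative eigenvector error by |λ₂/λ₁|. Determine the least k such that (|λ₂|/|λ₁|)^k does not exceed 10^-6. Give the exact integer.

21

|λ₂/λ₁| = 1.14/2.24 = 0.50893
Need k ≥ ln(10^-6) / ln(0.50893) = -13.8155 / -0.6754 ≈ 20.454
Smallest integer k satisfying the bound: 21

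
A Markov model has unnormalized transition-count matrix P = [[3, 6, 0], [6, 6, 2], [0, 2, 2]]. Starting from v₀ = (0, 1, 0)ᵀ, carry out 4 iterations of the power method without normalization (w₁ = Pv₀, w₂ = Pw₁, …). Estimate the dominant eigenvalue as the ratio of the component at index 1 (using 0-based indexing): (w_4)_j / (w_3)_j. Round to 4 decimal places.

w1 = Pv₀ = (3·0 + 6·1 + 0·0; 6·0 + 6·1 + 2·0; 0·0 + 2·1 + 2·0) = (6, 6, 2)
w2 = Pw1 = (3·6 + 6·6 + 0·2; 6·6 + 6·6 + 2·2; 0·6 + 2·6 + 2·2) = (54, 76, 16)
w3 = Pw2 = (618, 812, 184)
w4 = Pw3 = (6726, 8948, 1992)
Ratio at component: 8948 / 812 = 11.0197

11.0197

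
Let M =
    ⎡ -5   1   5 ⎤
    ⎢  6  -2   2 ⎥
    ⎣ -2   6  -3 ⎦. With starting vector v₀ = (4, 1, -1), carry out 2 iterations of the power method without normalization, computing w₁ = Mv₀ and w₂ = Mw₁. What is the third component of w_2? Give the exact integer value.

165

w1 = Mv₀ = ((-5)·4 + 1·1 + 5·(-1); 6·4 + (-2)·1 + 2·(-1); (-2)·4 + 6·1 + (-3)·(-1)) = (-24, 20, 1)
w2 = Mw1 = ((-5)·(-24) + 1·20 + 5·1; 6·(-24) + (-2)·20 + 2·1; (-2)·(-24) + 6·20 + (-3)·1) = (145, -182, 165)
The requested component of w2 is 165.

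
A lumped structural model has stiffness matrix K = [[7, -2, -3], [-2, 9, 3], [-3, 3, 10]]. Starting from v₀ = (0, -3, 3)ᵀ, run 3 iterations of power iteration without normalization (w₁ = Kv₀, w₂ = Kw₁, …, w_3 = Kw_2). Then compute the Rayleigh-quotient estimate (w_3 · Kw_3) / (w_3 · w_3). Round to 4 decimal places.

10.6074

w1 = Kv₀ = (7·0 + (-2)·(-3) + (-3)·3; (-2)·0 + 9·(-3) + 3·3; (-3)·0 + 3·(-3) + 10·3) = (-3, -18, 21)
w2 = Kw1 = (7·(-3) + (-2)·(-18) + (-3)·21; (-2)·(-3) + 9·(-18) + 3·21; (-3)·(-3) + 3·(-18) + 10·21) = (-48, -93, 165)
w3 = Kw2 = (-645, -246, 1515)
Kw3 = (-8568, 3621, 16347)
w3·Kw3 = (-645)·(-8568) + (-246)·3621 + 1515·16347 = 29401299; w3·w3 = (-645)·(-645) + (-246)·(-246) + 1515·1515 = 2771766
λ ≈ 29401299/2771766 = 10.6074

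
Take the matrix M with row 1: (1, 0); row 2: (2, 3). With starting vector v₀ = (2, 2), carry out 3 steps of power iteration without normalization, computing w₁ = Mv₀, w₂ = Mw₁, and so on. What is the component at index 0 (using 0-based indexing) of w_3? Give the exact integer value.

2

w1 = Mv₀ = (1·2 + 0·2; 2·2 + 3·2) = (2, 10)
w2 = Mw1 = (1·2 + 0·10; 2·2 + 3·10) = (2, 34)
w3 = Mw2 = (2, 106)
The requested component of w3 is 2.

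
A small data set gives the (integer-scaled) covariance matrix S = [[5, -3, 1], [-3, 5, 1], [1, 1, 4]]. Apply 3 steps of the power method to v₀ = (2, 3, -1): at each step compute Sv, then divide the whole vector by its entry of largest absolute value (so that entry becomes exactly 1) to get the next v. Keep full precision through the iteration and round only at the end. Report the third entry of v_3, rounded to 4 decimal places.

Sv0 = (0.00000, 8.00000, 1.00000); divide by 8.00000 → v1 = (0.00000, 1.00000, 0.12500)
Sv1 = (-2.87500, 5.12500, 1.50000); divide by 5.12500 → v2 = (-0.56098, 1.00000, 0.29268)
Sv2 = (-5.51220, 6.97561, 1.60976); divide by 6.97561 → v3 = (-0.79021, 1.00000, 0.23077)
Requested entry of v3: 66/286 = 0.2308

0.2308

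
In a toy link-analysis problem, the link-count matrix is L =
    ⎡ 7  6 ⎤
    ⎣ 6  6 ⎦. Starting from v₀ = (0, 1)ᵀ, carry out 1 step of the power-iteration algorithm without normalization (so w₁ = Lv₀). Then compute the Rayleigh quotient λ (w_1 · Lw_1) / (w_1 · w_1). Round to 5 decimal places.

12.50000

w1 = Lv₀ = (6, 6)
Lw1 = (78, 72)
w1·Lw1 = 6·78 + 6·72 = 900; w1·w1 = 6·6 + 6·6 = 72
λ ≈ 900/72 = 12.50000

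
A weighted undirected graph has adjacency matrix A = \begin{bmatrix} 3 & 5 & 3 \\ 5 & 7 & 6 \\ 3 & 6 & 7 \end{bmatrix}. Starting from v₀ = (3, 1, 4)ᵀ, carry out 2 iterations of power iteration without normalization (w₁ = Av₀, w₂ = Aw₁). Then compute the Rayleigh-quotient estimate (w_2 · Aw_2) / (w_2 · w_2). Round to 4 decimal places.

w1 = Av₀ = (26, 46, 43)
w2 = Aw1 = (437, 710, 655)
Aw2 = (6826, 11085, 10156)
w2·Aw2 = 437·6826 + 710·11085 + 655·10156 = 17505492; w2·w2 = 437·437 + 710·710 + 655·655 = 1124094
λ ≈ 17505492/1124094 = 15.5730

λ ≈ 15.5730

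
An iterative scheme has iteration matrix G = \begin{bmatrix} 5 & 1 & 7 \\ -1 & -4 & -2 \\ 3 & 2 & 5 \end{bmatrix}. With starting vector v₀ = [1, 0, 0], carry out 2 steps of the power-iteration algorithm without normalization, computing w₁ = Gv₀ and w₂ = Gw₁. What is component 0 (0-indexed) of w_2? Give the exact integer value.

w1 = Gv₀ = (5, -1, 3)
w2 = Gw1 = (45, -7, 28)
The requested component of w2 is 45.

45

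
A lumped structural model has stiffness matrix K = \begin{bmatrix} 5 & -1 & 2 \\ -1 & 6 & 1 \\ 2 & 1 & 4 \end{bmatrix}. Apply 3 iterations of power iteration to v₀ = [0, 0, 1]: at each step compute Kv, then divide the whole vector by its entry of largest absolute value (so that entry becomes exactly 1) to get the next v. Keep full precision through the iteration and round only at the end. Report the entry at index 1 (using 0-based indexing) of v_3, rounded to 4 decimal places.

Kv0 = (2.00000, 1.00000, 4.00000); divide by 4.00000 → v1 = (0.50000, 0.25000, 1.00000)
Kv1 = (4.25000, 2.00000, 5.25000); divide by 5.25000 → v2 = (0.80952, 0.38095, 1.00000)
Kv2 = (5.66667, 2.47619, 6.00000); divide by 6.00000 → v3 = (0.94444, 0.41270, 1.00000)
Requested entry of v3: 52/126 = 0.4127

0.4127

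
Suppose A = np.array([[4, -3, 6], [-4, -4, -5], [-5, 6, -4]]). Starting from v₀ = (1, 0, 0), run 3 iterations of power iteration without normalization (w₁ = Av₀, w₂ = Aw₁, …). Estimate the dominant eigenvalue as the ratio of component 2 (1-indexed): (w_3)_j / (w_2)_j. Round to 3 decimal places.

λ ≈ 1.120

w1 = Av₀ = (4·1 + (-3)·0 + 6·0; (-4)·1 + (-4)·0 + (-5)·0; (-5)·1 + 6·0 + (-4)·0) = (4, -4, -5)
w2 = Aw1 = (4·4 + (-3)·(-4) + 6·(-5); (-4)·4 + (-4)·(-4) + (-5)·(-5); (-5)·4 + 6·(-4) + (-4)·(-5)) = (-2, 25, -24)
w3 = Aw2 = (-227, 28, 256)
Ratio at component: 28 / 25 = 1.120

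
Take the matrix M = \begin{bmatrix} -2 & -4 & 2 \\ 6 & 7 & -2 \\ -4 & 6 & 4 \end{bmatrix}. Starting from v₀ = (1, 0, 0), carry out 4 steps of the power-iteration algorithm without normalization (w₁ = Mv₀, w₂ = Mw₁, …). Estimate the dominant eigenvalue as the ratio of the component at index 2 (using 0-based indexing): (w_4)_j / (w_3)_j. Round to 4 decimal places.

w1 = Mv₀ = ((-2)·1 + (-4)·0 + 2·0; 6·1 + 7·0 + (-2)·0; (-4)·1 + 6·0 + 4·0) = (-2, 6, -4)
w2 = Mw1 = ((-2)·(-2) + (-4)·6 + 2·(-4); 6·(-2) + 7·6 + (-2)·(-4); (-4)·(-2) + 6·6 + 4·(-4)) = (-28, 38, 28)
w3 = Mw2 = (-40, 42, 452)
w4 = Mw3 = (816, -850, 2220)
Ratio at component: 2220 / 452 = 4.9115

4.9115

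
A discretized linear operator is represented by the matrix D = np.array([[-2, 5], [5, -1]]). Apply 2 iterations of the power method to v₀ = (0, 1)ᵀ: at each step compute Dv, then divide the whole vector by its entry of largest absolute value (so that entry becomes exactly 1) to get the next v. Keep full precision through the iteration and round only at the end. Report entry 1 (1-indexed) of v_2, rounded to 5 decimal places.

Dv0 = (5.000000, -1.000000); divide by 5.000000 → v1 = (1.000000, -0.200000)
Dv1 = (-3.000000, 5.200000); divide by 5.200000 → v2 = (-0.576923, 1.000000)
Requested entry of v2: -15/26 = -0.57692

-0.57692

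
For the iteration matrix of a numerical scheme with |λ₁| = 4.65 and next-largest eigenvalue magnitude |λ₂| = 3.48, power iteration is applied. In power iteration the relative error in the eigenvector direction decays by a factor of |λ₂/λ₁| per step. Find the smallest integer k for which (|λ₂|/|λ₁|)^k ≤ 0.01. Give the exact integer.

|λ₂/λ₁| = 3.48/4.65 = 0.74839
Need k ≥ ln(0.01) / ln(0.74839) = -4.6052 / -0.2898 ≈ 15.889
Smallest integer k satisfying the bound: 16

16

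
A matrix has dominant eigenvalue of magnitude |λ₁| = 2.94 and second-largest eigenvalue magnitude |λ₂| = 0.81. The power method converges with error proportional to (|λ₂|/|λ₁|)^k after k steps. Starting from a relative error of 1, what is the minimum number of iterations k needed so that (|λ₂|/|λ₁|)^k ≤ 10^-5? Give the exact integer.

9

|λ₂/λ₁| = 0.81/2.94 = 0.27551
Need k ≥ ln(10^-5) / ln(0.27551) = -11.5129 / -1.2891 ≈ 8.931
Smallest integer k satisfying the bound: 9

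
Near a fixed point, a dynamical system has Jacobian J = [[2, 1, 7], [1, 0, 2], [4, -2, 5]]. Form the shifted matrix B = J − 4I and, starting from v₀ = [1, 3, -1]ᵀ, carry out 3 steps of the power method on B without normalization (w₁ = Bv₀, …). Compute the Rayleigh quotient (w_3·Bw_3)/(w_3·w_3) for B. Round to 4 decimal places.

B = J − 4I has rows (-2, 1, 7); (1, -4, 2); (4, -2, 1)
w1 = Bv₀ = (-6, -13, -3)
w2 = Bw1 = (-22, 40, -1)
w3 = Bw2 = (77, -184, -169)
Bw3 = (-1521, 475, 507)
w3·Bw3 = -290200; w3·w3 = 68346; μ ≈ -290200/68346 = -4.2460

μ ≈ -4.2460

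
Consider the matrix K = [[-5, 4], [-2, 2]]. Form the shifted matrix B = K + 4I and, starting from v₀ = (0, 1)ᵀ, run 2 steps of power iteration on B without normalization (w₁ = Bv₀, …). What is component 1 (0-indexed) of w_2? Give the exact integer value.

28

B = K + 4I has rows (-1, 4); (-2, 6)
w1 = Bv₀ = ((-1)·0 + 4·1; (-2)·0 + 6·1) = (4, 6)
w2 = Bw1 = ((-1)·4 + 4·6; (-2)·4 + 6·6) = (20, 28)
Requested component of w2: 28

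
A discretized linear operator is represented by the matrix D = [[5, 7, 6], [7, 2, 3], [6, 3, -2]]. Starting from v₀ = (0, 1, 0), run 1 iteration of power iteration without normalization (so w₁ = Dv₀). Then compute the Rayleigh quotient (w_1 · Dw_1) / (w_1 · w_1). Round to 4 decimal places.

w1 = Dv₀ = (7, 2, 3)
Dw1 = (67, 62, 42)
w1·Dw1 = 7·67 + 2·62 + 3·42 = 719; w1·w1 = 7·7 + 2·2 + 3·3 = 62
λ ≈ 719/62 = 11.5968

11.5968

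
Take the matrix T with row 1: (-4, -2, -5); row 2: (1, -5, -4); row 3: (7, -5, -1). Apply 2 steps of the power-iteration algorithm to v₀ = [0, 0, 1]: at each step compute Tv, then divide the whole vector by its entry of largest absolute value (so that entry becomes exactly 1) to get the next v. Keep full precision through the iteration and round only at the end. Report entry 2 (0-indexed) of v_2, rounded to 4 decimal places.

-0.4242

Tv0 = (-5.00000, -4.00000, -1.00000); divide by -5.00000 → v1 = (1.00000, 0.80000, 0.20000)
Tv1 = (-6.60000, -3.80000, 2.80000); divide by -6.60000 → v2 = (1.00000, 0.57576, -0.42424)
Requested entry of v2: -14/33 = -0.4242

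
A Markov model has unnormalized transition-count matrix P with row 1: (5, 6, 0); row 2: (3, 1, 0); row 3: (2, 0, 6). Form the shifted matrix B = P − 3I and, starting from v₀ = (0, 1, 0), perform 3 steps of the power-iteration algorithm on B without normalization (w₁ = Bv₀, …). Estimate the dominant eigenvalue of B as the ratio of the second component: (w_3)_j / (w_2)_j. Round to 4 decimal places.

-2.0000

B = P − 3I has rows (2, 6, 0); (3, -2, 0); (2, 0, 3)
w1 = Bv₀ = (2·0 + 6·1 + 0·0; 3·0 + (-2)·1 + 0·0; 2·0 + 0·1 + 3·0) = (6, -2, 0)
w2 = Bw1 = (2·6 + 6·(-2) + 0·0; 3·6 + (-2)·(-2) + 0·0; 2·6 + 0·(-2) + 3·0) = (0, 22, 12)
w3 = Bw2 = (132, -44, 36)
Ratio: -44/22 = -2.0000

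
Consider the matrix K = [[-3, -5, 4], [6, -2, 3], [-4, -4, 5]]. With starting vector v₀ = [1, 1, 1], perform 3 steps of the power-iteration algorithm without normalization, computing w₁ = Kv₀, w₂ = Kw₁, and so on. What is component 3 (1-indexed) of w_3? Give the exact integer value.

w1 = Kv₀ = ((-3)·1 + (-5)·1 + 4·1; 6·1 + (-2)·1 + 3·1; (-4)·1 + (-4)·1 + 5·1) = (-4, 7, -3)
w2 = Kw1 = ((-3)·(-4) + (-5)·7 + 4·(-3); 6·(-4) + (-2)·7 + 3·(-3); (-4)·(-4) + (-4)·7 + 5·(-3)) = (-35, -47, -27)
w3 = Kw2 = (232, -197, 193)
The requested component of w3 is 193.

193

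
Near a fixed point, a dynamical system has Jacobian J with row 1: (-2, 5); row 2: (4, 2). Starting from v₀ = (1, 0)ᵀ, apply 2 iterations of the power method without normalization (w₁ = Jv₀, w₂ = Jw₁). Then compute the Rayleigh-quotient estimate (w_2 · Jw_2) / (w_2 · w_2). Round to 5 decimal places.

w1 = Jv₀ = ((-2)·1 + 5·0; 4·1 + 2·0) = (-2, 4)
w2 = Jw1 = ((-2)·(-2) + 5·4; 4·(-2) + 2·4) = (24, 0)
Jw2 = (-48, 96)
w2·Jw2 = 24·(-48) + 0·96 = -1152; w2·w2 = 24·24 + 0·0 = 576
λ ≈ -1152/576 = -2.00000

-2.00000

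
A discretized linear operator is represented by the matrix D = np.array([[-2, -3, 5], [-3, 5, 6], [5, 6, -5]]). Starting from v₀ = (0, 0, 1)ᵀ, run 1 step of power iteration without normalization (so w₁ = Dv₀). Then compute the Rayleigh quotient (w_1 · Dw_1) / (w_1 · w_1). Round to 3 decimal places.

-9.128

w1 = Dv₀ = (5, 6, -5)
Dw1 = (-53, -15, 86)
w1·Dw1 = 5·(-53) + 6·(-15) + (-5)·86 = -785; w1·w1 = 5·5 + 6·6 + (-5)·(-5) = 86
λ ≈ -785/86 = -9.128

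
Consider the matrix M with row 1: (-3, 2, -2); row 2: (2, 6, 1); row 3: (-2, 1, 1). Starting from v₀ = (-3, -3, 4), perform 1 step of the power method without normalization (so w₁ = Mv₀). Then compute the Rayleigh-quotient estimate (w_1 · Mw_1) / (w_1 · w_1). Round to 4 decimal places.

5.5570

w1 = Mv₀ = ((-3)·(-3) + 2·(-3) + (-2)·4; 2·(-3) + 6·(-3) + 1·4; (-2)·(-3) + 1·(-3) + 1·4) = (-5, -20, 7)
Mw1 = (-39, -123, -3)
w1·Mw1 = (-5)·(-39) + (-20)·(-123) + 7·(-3) = 2634; w1·w1 = (-5)·(-5) + (-20)·(-20) + 7·7 = 474
λ ≈ 2634/474 = 5.5570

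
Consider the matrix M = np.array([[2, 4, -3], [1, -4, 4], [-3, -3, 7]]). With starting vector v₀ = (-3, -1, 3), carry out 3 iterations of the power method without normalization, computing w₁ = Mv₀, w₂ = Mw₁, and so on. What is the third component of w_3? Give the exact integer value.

1815

w1 = Mv₀ = (-19, 13, 33)
w2 = Mw1 = (-85, 61, 249)
w3 = Mw2 = (-673, 667, 1815)
The requested component of w3 is 1815.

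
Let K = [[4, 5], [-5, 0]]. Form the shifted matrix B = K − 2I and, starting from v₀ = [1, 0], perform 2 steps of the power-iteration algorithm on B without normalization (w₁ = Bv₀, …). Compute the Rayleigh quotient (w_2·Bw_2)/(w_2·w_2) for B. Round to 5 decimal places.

2.00000

B = K − 2I has rows (2, 5); (-5, -2)
w1 = Bv₀ = (2, -5)
w2 = Bw1 = (-21, 0)
Bw2 = (-42, 105)
w2·Bw2 = 882; w2·w2 = 441; μ ≈ 882/441 = 2.00000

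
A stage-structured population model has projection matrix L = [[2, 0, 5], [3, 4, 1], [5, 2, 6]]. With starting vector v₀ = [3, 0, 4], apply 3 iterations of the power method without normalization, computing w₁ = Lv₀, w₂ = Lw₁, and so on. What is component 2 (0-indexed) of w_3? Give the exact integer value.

w1 = Lv₀ = (2·3 + 0·0 + 5·4; 3·3 + 4·0 + 1·4; 5·3 + 2·0 + 6·4) = (26, 13, 39)
w2 = Lw1 = (2·26 + 0·13 + 5·39; 3·26 + 4·13 + 1·39; 5·26 + 2·13 + 6·39) = (247, 169, 390)
w3 = Lw2 = (2444, 1807, 3913)
The requested component of w3 is 3913.

3913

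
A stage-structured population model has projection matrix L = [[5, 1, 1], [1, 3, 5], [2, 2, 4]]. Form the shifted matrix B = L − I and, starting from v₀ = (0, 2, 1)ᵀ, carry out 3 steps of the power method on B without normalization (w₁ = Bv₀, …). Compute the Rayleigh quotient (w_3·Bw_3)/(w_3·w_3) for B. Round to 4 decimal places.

B = L − I has rows (4, 1, 1); (1, 2, 5); (2, 2, 3)
w1 = Bv₀ = (3, 9, 7)
w2 = Bw1 = (28, 56, 45)
w3 = Bw2 = (213, 365, 303)
Bw3 = (1520, 2458, 2065)
w3·Bw3 = 1846625; w3·w3 = 270403; μ ≈ 1846625/270403 = 6.8292

6.8292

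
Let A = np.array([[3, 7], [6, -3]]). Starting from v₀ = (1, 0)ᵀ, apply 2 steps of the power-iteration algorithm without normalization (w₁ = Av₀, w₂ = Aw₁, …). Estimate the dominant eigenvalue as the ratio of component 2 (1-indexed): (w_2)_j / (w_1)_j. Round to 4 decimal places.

λ ≈ 0.0000

w1 = Av₀ = (3·1 + 7·0; 6·1 + (-3)·0) = (3, 6)
w2 = Aw1 = (3·3 + 7·6; 6·3 + (-3)·6) = (51, 0)
Ratio at component: 0 / 6 = 0.0000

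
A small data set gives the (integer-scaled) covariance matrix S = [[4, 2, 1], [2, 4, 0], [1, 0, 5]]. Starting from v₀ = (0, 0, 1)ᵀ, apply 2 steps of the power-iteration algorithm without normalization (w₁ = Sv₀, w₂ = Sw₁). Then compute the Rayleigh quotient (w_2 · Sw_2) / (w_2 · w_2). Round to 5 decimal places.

λ ≈ 5.59790

w1 = Sv₀ = (1, 0, 5)
w2 = Sw1 = (9, 2, 26)
Sw2 = (66, 26, 139)
w2·Sw2 = 9·66 + 2·26 + 26·139 = 4260; w2·w2 = 9·9 + 2·2 + 26·26 = 761
λ ≈ 4260/761 = 5.59790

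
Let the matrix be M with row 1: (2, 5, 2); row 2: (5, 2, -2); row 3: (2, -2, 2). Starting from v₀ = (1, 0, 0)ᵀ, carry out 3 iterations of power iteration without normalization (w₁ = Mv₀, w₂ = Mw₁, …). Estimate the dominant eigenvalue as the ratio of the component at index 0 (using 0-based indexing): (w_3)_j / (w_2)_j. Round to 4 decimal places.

4.3030

w1 = Mv₀ = (2·1 + 5·0 + 2·0; 5·1 + 2·0 + (-2)·0; 2·1 + (-2)·0 + 2·0) = (2, 5, 2)
w2 = Mw1 = (2·2 + 5·5 + 2·2; 5·2 + 2·5 + (-2)·2; 2·2 + (-2)·5 + 2·2) = (33, 16, -2)
w3 = Mw2 = (142, 201, 30)
Ratio at component: 142 / 33 = 4.3030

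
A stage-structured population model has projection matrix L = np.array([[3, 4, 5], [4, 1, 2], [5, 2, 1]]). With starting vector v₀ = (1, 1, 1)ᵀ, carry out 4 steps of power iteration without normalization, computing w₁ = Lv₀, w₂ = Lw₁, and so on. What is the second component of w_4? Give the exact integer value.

w1 = Lv₀ = (12, 7, 8)
w2 = Lw1 = (104, 71, 82)
w3 = Lw2 = (1006, 651, 744)
w4 = Lw3 = (9342, 6163, 7076)
The requested component of w4 is 6163.

6163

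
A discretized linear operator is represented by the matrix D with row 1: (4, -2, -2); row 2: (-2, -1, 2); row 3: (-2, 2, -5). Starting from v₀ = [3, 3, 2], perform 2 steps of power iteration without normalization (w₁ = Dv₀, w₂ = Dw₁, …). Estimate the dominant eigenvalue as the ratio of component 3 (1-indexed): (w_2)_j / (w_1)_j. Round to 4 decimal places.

λ ≈ -3.6000

w1 = Dv₀ = (2, -5, -10)
w2 = Dw1 = (38, -19, 36)
Ratio at component: 36 / -10 = -3.6000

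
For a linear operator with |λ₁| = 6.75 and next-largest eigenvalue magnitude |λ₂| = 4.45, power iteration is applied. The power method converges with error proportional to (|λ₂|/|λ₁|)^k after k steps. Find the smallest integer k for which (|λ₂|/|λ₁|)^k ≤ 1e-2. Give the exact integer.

12

|λ₂/λ₁| = 4.45/6.75 = 0.65926
Need k ≥ ln(1e-2) / ln(0.65926) = -4.6052 / -0.4166 ≈ 11.053
Smallest integer k satisfying the bound: 12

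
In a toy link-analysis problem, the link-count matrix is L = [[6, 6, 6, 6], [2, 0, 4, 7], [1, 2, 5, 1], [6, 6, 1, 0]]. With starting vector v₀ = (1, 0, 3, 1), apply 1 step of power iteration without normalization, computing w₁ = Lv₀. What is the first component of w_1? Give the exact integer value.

w1 = Lv₀ = (6·1 + 6·0 + 6·3 + 6·1; 2·1 + 0·0 + 4·3 + 7·1; 1·1 + 2·0 + 5·3 + 1·1; 6·1 + 6·0 + 1·3 + 0·1) = (30, 21, 17, 9)
The requested component of w1 is 30.

30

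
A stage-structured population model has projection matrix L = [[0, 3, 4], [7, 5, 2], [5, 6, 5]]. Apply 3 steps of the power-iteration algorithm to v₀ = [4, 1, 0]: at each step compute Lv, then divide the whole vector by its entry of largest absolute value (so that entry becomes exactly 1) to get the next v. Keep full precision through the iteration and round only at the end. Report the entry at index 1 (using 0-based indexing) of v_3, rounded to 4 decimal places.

0.7929

Lv0 = (3.00000, 33.00000, 26.00000); divide by 33.00000 → v1 = (0.09091, 1.00000, 0.78788)
Lv1 = (6.15152, 7.21212, 10.39394); divide by 10.39394 → v2 = (0.59184, 0.69388, 1.00000)
Lv2 = (6.08163, 9.61224, 12.12245); divide by 12.12245 → v3 = (0.50168, 0.79293, 1.00000)
Requested entry of v3: 3297/4158 = 0.7929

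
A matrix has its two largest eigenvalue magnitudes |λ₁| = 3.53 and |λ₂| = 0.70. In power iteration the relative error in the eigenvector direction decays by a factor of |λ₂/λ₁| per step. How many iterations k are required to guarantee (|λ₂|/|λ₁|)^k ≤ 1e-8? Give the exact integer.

12

|λ₂/λ₁| = 0.70/3.53 = 0.19830
Need k ≥ ln(1e-8) / ln(0.19830) = -18.4207 / -1.6180 ≈ 11.385
Smallest integer k satisfying the bound: 12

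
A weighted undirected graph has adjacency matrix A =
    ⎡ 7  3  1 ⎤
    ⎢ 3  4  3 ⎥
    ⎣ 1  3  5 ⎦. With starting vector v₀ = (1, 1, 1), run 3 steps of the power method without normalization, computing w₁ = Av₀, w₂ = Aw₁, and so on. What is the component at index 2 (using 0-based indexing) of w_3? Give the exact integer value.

846

w1 = Av₀ = (11, 10, 9)
w2 = Aw1 = (116, 100, 86)
w3 = Aw2 = (1198, 1006, 846)
The requested component of w3 is 846.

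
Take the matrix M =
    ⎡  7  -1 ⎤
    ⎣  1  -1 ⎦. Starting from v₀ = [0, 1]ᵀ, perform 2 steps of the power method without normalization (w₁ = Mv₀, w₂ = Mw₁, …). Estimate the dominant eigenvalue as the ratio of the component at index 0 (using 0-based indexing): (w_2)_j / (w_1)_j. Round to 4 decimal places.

w1 = Mv₀ = (7·0 + (-1)·1; 1·0 + (-1)·1) = (-1, -1)
w2 = Mw1 = (7·(-1) + (-1)·(-1); 1·(-1) + (-1)·(-1)) = (-6, 0)
Ratio at component: -6 / -1 = 6.0000

λ ≈ 6.0000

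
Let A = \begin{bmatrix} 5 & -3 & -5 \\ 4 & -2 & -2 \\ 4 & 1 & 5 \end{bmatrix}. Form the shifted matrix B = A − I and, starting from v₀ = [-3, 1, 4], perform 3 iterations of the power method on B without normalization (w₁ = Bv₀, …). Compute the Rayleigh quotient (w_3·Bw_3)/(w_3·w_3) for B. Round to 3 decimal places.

B = A − I has rows (4, -3, -5); (4, -3, -2); (4, 1, 4)
w1 = Bv₀ = (4·(-3) + (-3)·1 + (-5)·4; 4·(-3) + (-3)·1 + (-2)·4; 4·(-3) + 1·1 + 4·4) = (-35, -23, 5)
w2 = Bw1 = (4·(-35) + (-3)·(-23) + (-5)·5; 4·(-35) + (-3)·(-23) + (-2)·5; 4·(-35) + 1·(-23) + 4·5) = (-96, -81, -143)
w3 = Bw2 = (574, 145, -1037)
Bw3 = (7046, 3935, -1707)
w3·Bw3 = 6385138; w3·w3 = 1425870; μ ≈ 6385138/1425870 = 4.478

4.478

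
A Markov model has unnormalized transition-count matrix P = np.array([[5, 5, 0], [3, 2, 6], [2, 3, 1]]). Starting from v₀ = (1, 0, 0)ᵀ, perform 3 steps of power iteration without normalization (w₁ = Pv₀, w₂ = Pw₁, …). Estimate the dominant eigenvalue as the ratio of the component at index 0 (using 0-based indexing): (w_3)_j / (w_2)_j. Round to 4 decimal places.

w1 = Pv₀ = (5·1 + 5·0 + 0·0; 3·1 + 2·0 + 6·0; 2·1 + 3·0 + 1·0) = (5, 3, 2)
w2 = Pw1 = (5·5 + 5·3 + 0·2; 3·5 + 2·3 + 6·2; 2·5 + 3·3 + 1·2) = (40, 33, 21)
w3 = Pw2 = (365, 312, 200)
Ratio at component: 365 / 40 = 9.1250

9.1250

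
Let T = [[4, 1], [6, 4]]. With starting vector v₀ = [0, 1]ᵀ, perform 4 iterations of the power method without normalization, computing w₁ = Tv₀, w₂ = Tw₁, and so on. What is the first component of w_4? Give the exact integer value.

352

w1 = Tv₀ = (1, 4)
w2 = Tw1 = (8, 22)
w3 = Tw2 = (54, 136)
w4 = Tw3 = (352, 868)
The requested component of w4 is 352.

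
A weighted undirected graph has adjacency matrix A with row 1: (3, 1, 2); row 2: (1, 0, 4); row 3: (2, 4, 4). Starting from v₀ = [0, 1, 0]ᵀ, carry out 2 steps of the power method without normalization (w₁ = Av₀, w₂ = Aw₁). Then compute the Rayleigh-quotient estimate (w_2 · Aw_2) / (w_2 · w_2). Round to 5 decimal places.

w1 = Av₀ = (3·0 + 1·1 + 2·0; 1·0 + 0·1 + 4·0; 2·0 + 4·1 + 4·0) = (1, 0, 4)
w2 = Aw1 = (3·1 + 1·0 + 2·4; 1·1 + 0·0 + 4·4; 2·1 + 4·0 + 4·4) = (11, 17, 18)
Aw2 = (86, 83, 162)
w2·Aw2 = 11·86 + 17·83 + 18·162 = 5273; w2·w2 = 11·11 + 17·17 + 18·18 = 734
λ ≈ 5273/734 = 7.18392

λ ≈ 7.18392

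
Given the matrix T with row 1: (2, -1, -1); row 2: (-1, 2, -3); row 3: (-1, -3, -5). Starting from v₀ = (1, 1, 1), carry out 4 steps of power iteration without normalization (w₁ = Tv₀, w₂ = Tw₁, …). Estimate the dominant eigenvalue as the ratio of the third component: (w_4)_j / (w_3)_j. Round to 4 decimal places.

λ ≈ -6.2119

w1 = Tv₀ = (2·1 + (-1)·1 + (-1)·1; (-1)·1 + 2·1 + (-3)·1; (-1)·1 + (-3)·1 + (-5)·1) = (0, -2, -9)
w2 = Tw1 = (2·0 + (-1)·(-2) + (-1)·(-9); (-1)·0 + 2·(-2) + (-3)·(-9); (-1)·0 + (-3)·(-2) + (-5)·(-9)) = (11, 23, 51)
w3 = Tw2 = (-52, -118, -335)
w4 = Tw3 = (349, 821, 2081)
Ratio at component: 2081 / -335 = -6.2119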